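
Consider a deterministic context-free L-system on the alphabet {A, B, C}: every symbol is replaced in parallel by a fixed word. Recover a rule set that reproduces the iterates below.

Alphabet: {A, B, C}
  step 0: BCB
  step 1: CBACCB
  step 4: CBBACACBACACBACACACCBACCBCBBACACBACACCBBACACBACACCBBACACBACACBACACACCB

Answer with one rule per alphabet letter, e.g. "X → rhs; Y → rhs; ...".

A->BAC, B->CB, C->AC

  step 0 ⇒ step 1: BCB ⇒ CB·AC·CB
    B ↦ CB
    C ↦ AC
    A ↦ BAC  (constrained at step 1)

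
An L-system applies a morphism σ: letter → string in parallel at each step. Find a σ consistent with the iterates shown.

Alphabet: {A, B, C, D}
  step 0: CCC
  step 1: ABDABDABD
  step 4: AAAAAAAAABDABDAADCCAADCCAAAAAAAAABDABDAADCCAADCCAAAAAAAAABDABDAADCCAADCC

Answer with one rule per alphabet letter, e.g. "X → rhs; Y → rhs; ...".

A->AA, B->D, C->ABD, D->CC

  step 0 ⇒ step 1: CCC ⇒ ABD·ABD·ABD
    C ↦ ABD
    A ↦ AA  (constrained at step 1)
    B ↦ D  (constrained at step 1)
    D ↦ CC  (constrained at step 1)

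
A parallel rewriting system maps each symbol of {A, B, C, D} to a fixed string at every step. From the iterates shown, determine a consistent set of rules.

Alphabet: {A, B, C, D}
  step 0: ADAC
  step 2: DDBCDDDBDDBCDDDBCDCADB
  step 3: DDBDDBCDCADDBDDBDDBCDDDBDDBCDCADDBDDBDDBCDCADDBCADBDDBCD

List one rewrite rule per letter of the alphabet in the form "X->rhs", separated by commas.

A->DB, B->CD, C->CA, D->DDB

  step 2 ⇒ step 3: DDBCDDDBDDBCDDDBCDCADB ⇒ DDB·DDB·CD·CA·DDB·DDB·DDB·CD·DDB·DDB·CD·CA·DDB·DDB·DDB·CD·CA·DDB·CA·DB·DDB·CD
    A ↦ DB
    B ↦ CD
    C ↦ CA
    D ↦ DDB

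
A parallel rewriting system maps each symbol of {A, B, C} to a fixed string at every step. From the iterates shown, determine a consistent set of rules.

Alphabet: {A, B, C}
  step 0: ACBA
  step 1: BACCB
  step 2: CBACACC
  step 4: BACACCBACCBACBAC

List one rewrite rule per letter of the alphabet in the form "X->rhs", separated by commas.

  step 1 ⇒ step 2: BACCB ⇒ C·B·AC·AC·C
    A ↦ B
    B ↦ C
    C ↦ AC

A->B, B->C, C->AC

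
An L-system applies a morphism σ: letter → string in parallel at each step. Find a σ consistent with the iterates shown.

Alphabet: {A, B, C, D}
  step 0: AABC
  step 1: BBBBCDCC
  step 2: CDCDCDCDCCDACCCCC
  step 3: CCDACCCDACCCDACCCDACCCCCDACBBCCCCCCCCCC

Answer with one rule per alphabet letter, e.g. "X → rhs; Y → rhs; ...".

A->BB, B->CD, C->CC, D->DAC

  step 2 ⇒ step 3: CDCDCDCDCCDACCCCC ⇒ CC·DAC·CC·DAC·CC·DAC·CC·DAC·CC·CC·DAC·BB·CC·CC·CC·CC·CC
    A ↦ BB
    C ↦ CC
    D ↦ DAC
  step 0 ⇒ step 1: AABC ⇒ BB·BB·CD·CC
    B ↦ CD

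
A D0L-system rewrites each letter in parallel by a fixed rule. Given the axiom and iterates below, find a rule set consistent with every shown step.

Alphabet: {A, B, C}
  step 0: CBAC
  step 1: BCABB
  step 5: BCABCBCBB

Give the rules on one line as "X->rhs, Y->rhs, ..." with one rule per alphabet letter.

A->AB, B->C, C->B

  step 0 ⇒ step 1: CBAC ⇒ B·C·AB·B
    A ↦ AB
    B ↦ C
    C ↦ B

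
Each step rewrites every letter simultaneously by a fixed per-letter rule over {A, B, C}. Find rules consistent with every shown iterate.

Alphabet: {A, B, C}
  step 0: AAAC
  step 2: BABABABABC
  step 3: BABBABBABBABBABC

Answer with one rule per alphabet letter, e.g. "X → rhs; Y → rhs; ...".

  step 2 ⇒ step 3: BABABABABC ⇒ BA·B·BA·B·BA·B·BA·B·BA·BC
    A ↦ B
    B ↦ BA
    C ↦ BC

A->B, B->BA, C->BC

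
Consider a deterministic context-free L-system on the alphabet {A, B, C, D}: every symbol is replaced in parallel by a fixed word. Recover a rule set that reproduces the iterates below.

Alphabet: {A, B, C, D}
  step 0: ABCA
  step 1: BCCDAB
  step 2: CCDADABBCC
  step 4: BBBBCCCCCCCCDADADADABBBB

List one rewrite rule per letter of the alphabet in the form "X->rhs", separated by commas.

  step 1 ⇒ step 2: BCCDAB ⇒ CC·DA·DA·B·B·CC
    A ↦ B
    B ↦ CC
    C ↦ DA
    D ↦ B

A->B, B->CC, C->DA, D->B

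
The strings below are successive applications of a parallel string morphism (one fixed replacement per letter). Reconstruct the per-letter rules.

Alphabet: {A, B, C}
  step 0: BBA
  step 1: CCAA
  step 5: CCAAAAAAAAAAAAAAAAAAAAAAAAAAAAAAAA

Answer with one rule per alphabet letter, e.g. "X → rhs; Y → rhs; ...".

  step 0 ⇒ step 1: BBA ⇒ C·C·AA
    A ↦ AA
    B ↦ C
    C ↦ B  (constrained at step 1)

A->AA, B->C, C->B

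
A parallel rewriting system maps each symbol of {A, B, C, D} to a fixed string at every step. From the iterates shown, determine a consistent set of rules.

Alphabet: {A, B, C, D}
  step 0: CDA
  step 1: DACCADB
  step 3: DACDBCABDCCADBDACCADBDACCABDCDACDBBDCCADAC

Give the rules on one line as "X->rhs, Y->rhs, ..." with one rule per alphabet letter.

A->DB, B->BDC, C->DAC, D->CA

  step 0 ⇒ step 1: CDA ⇒ DAC·CA·DB
    A ↦ DB
    C ↦ DAC
    D ↦ CA
    B ↦ BDC  (constrained at step 1)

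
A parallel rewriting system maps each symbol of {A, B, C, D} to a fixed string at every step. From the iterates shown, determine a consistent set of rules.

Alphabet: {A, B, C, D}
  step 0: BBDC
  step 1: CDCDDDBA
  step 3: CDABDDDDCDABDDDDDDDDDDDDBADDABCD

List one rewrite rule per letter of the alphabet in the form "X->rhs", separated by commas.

  step 0 ⇒ step 1: BBDC ⇒ CD·CD·DD·BA
    B ↦ CD
    C ↦ BA
    D ↦ DD
    A ↦ AB  (constrained at step 1)

A->AB, B->CD, C->BA, D->DD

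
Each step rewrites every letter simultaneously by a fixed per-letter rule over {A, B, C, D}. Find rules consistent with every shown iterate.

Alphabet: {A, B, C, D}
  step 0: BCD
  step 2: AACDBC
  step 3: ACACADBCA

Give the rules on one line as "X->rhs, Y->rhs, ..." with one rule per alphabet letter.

A->AC, B->C, C->A, D->DB

  step 2 ⇒ step 3: AACDBC ⇒ AC·AC·A·DB·C·A
    A ↦ AC
    B ↦ C
    C ↦ A
    D ↦ DB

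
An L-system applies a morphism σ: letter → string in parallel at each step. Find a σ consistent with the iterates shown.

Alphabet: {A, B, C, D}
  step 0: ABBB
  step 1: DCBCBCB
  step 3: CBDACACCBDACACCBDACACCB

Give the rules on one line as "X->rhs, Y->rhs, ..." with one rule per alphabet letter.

  step 0 ⇒ step 1: ABBB ⇒ D·CB·CB·CB
    A ↦ D
    B ↦ CB
    C ↦ AC  (constrained at step 1)
    D ↦ B  (constrained at step 1)

A->D, B->CB, C->AC, D->B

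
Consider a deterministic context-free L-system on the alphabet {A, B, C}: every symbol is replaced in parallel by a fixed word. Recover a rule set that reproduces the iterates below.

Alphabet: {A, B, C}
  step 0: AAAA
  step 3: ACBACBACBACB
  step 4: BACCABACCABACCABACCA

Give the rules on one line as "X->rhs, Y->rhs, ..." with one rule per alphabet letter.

A->B, B->CA, C->AC

  step 3 ⇒ step 4: ACBACBACBACB ⇒ B·AC·CA·B·AC·CA·B·AC·CA·B·AC·CA
    A ↦ B
    B ↦ CA
    C ↦ AC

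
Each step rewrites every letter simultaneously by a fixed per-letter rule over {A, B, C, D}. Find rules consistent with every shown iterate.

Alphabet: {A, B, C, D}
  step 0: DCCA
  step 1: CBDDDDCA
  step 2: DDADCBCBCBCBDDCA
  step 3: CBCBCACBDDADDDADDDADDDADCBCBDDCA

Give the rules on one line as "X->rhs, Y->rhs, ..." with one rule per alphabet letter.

A->CA, B->AD, C->DD, D->CB

  step 2 ⇒ step 3: DDADCBCBCBCBDDCA ⇒ CB·CB·CA·CB·DD·AD·DD·AD·DD·AD·DD·AD·CB·CB·DD·CA
    A ↦ CA
    B ↦ AD
    C ↦ DD
    D ↦ CB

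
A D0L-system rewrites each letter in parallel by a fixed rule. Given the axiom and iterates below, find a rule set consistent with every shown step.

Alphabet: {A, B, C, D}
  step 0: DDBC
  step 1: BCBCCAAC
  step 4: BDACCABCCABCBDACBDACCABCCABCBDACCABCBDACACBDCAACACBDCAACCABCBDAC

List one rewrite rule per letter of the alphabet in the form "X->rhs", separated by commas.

  step 0 ⇒ step 1: DDBC ⇒ BC·BC·CA·AC
    B ↦ CA
    C ↦ AC
    D ↦ BC
    A ↦ BD  (constrained at step 1)

A->BD, B->CA, C->AC, D->BC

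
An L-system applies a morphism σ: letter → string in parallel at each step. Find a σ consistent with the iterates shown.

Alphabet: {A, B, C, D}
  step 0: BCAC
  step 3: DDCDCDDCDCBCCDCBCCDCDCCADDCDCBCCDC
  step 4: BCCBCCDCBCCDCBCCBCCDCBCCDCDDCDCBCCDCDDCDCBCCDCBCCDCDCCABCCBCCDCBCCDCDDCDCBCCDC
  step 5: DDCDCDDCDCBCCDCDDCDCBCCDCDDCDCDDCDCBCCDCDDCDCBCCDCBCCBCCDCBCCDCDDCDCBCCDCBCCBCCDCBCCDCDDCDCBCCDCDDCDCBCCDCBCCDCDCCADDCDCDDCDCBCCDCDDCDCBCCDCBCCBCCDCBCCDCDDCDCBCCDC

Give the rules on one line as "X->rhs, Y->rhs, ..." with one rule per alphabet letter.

  step 4 ⇒ step 5: BCCBCCDCBCCDCBCCBCCDCBCCDCDDCDCBCCDCDDCDCBCCDCBCCDCDCCABCCBCCDCBCCDCDDCDCBCCDC ⇒ D·DC·DC·D·DC·DC·BCC·DC·D·DC·DC·BCC·DC·D·DC·DC·D·DC·DC·BCC·DC·D·DC·DC·BCC·DC·BCC·BCC·DC·BCC·DC·D·DC·DC·BCC·DC·BCC·BCC·DC·BCC·DC·D·DC·DC·BCC·DC·D·DC·DC·BCC·DC·BCC·DC·DC·CA·D·DC·DC·D·DC·DC·BCC·DC·D·DC·DC·BCC·DC·BCC·BCC·DC·BCC·DC·D·DC·DC·BCC·DC
    A ↦ CA
    B ↦ D
    C ↦ DC
    D ↦ BCC

A->CA, B->D, C->DC, D->BCC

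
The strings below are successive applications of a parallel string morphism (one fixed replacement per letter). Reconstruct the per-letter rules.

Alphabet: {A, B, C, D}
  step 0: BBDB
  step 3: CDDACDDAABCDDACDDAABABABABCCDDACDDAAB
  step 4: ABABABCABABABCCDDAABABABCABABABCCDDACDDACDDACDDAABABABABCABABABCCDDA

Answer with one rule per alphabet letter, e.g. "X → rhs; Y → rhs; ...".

  step 3 ⇒ step 4: CDDACDDAABCDDACDDAABABABABCCDDACDDAAB ⇒ AB·AB·AB·C·AB·AB·AB·C·C·DDA·AB·AB·AB·C·AB·AB·AB·C·C·DDA·C·DDA·C·DDA·C·DDA·AB·AB·AB·AB·C·AB·AB·AB·C·C·DDA
    A ↦ C
    B ↦ DDA
    C ↦ AB
    D ↦ AB

A->C, B->DDA, C->AB, D->AB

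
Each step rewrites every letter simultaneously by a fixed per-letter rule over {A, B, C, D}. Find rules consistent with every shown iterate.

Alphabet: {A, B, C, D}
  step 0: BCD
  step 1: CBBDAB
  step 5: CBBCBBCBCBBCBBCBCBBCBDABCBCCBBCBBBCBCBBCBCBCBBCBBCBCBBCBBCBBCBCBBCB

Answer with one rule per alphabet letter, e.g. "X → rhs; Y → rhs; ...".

A->CBC, B->CB, C->B, D->DAB

  step 0 ⇒ step 1: BCD ⇒ CB·B·DAB
    B ↦ CB
    C ↦ B
    D ↦ DAB
    A ↦ CBC  (constrained at step 1)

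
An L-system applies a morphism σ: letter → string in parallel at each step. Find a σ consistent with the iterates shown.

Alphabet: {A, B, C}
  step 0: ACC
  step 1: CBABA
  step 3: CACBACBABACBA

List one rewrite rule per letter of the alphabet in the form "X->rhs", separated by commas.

A->C, B->CA, C->BA

  step 0 ⇒ step 1: ACC ⇒ C·BA·BA
    A ↦ C
    C ↦ BA
    B ↦ CA  (constrained at step 1)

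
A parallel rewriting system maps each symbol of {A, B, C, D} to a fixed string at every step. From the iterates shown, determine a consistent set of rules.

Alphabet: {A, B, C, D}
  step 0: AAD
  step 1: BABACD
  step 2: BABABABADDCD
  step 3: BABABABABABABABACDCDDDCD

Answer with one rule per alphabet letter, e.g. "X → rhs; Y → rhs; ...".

  step 2 ⇒ step 3: BABABABADDCD ⇒ BA·BA·BA·BA·BA·BA·BA·BA·CD·CD·DD·CD
    A ↦ BA
    B ↦ BA
    C ↦ DD
    D ↦ CD

A->BA, B->BA, C->DD, D->CD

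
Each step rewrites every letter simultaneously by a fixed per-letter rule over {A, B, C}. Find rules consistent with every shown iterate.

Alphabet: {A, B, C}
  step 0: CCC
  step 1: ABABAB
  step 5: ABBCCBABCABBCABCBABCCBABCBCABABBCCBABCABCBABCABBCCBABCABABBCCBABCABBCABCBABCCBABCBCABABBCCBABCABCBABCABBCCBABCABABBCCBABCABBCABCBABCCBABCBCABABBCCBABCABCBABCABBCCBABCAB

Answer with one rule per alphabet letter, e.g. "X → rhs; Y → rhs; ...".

A->CBA, B->BC, C->AB

  step 0 ⇒ step 1: CCC ⇒ AB·AB·AB
    C ↦ AB
    A ↦ CBA  (constrained at step 1)
    B ↦ BC  (constrained at step 1)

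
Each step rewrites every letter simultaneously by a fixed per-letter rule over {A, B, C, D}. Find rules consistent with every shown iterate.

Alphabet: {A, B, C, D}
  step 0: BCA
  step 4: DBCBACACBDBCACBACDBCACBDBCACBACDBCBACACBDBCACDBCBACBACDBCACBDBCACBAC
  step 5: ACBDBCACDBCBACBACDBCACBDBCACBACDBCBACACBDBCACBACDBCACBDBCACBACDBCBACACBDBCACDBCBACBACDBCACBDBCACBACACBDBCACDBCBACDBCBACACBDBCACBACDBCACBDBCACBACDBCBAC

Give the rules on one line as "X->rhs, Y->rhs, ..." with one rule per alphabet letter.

  step 4 ⇒ step 5: DBCBACACBDBCACBACDBCACBDBCACBACDBCBACACBDBCACDBCBACBACDBCACBDBCACBAC ⇒ ACB·DBC·AC·DBC·B·AC·B·AC·DBC·ACB·DBC·AC·B·AC·DBC·B·AC·ACB·DBC·AC·B·AC·DBC·ACB·DBC·AC·B·AC·DBC·B·AC·ACB·DBC·AC·DBC·B·AC·B·AC·DBC·ACB·DBC·AC·B·AC·ACB·DBC·AC·DBC·B·AC·DBC·B·AC·ACB·DBC·AC·B·AC·DBC·ACB·DBC·AC·B·AC·DBC·B·AC
    A ↦ B
    B ↦ DBC
    C ↦ AC
    D ↦ ACB

A->B, B->DBC, C->AC, D->ACB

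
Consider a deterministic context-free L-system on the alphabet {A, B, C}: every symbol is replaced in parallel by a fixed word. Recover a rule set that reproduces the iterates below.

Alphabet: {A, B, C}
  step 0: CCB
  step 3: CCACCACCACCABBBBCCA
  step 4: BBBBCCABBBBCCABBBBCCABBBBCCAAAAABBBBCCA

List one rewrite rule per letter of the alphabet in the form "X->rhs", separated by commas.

  step 3 ⇒ step 4: CCACCACCACCABBBBCCA ⇒ BB·BB·CCA·BB·BB·CCA·BB·BB·CCA·BB·BB·CCA·A·A·A·A·BB·BB·CCA
    A ↦ CCA
    B ↦ A
    C ↦ BB

A->CCA, B->A, C->BB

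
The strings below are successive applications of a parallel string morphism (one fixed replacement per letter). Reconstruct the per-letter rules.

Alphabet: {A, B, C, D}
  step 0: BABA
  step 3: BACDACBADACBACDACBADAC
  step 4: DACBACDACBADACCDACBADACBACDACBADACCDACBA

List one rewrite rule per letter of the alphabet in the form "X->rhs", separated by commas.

  step 3 ⇒ step 4: BACDACBADACBACDACBADAC ⇒ D·AC·BA·CD·AC·BA·D·AC·CD·AC·BA·D·AC·BA·CD·AC·BA·D·AC·CD·AC·BA
    A ↦ AC
    B ↦ D
    C ↦ BA
    D ↦ CD

A->AC, B->D, C->BA, D->CD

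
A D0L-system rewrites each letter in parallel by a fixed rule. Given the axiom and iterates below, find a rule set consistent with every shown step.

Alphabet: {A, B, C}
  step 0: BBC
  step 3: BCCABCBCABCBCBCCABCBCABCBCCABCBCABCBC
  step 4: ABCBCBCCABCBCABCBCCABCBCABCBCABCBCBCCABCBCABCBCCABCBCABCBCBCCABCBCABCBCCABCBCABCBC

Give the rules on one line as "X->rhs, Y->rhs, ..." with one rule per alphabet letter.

A->C, B->ABC, C->BC

  step 3 ⇒ step 4: BCCABCBCABCBCBCCABCBCABCBCCABCBCABCBC ⇒ ABC·BC·BC·C·ABC·BC·ABC·BC·C·ABC·BC·ABC·BC·ABC·BC·BC·C·ABC·BC·ABC·BC·C·ABC·BC·ABC·BC·BC·C·ABC·BC·ABC·BC·C·ABC·BC·ABC·BC
    A ↦ C
    B ↦ ABC
    C ↦ BC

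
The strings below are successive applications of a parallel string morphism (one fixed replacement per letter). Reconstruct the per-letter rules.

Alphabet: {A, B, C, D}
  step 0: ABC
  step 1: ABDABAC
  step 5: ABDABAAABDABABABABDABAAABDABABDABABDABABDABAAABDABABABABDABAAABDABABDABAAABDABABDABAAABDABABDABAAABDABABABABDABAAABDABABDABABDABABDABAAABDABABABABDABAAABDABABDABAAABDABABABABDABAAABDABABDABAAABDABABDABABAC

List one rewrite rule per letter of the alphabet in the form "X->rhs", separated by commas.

  step 0 ⇒ step 1: ABC ⇒ AB·DAB·AC
    A ↦ AB
    B ↦ DAB
    C ↦ AC
    D ↦ AA  (constrained at step 1)

A->AB, B->DAB, C->AC, D->AA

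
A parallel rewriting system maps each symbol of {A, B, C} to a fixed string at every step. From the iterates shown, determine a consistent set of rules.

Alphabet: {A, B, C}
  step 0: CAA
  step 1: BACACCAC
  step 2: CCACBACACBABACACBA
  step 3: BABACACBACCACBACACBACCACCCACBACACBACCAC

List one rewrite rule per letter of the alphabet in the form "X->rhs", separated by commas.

  step 2 ⇒ step 3: CCACBACACBABACACBA ⇒ BA·BA·CAC·BA·C·CAC·BA·CAC·BA·C·CAC·C·CAC·BA·CAC·BA·C·CAC
    A ↦ CAC
    B ↦ C
    C ↦ BA

A->CAC, B->C, C->BA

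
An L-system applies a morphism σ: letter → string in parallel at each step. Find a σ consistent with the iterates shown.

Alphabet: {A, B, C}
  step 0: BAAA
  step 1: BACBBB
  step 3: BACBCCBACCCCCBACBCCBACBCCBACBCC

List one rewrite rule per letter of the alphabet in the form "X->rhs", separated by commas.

A->B, B->BAC, C->CC

  step 0 ⇒ step 1: BAAA ⇒ BAC·B·B·B
    A ↦ B
    B ↦ BAC
    C ↦ CC  (constrained at step 1)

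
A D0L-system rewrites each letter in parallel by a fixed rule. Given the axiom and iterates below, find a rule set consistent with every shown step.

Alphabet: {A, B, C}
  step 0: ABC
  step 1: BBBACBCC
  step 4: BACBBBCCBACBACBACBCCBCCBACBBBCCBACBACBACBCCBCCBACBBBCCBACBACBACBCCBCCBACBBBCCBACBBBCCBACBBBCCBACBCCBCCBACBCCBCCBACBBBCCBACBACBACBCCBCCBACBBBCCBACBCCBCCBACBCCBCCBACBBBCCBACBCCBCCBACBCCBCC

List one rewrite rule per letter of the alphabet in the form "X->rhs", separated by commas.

  step 0 ⇒ step 1: ABC ⇒ BB·BAC·BCC
    A ↦ BB
    B ↦ BAC
    C ↦ BCC

A->BB, B->BAC, C->BCC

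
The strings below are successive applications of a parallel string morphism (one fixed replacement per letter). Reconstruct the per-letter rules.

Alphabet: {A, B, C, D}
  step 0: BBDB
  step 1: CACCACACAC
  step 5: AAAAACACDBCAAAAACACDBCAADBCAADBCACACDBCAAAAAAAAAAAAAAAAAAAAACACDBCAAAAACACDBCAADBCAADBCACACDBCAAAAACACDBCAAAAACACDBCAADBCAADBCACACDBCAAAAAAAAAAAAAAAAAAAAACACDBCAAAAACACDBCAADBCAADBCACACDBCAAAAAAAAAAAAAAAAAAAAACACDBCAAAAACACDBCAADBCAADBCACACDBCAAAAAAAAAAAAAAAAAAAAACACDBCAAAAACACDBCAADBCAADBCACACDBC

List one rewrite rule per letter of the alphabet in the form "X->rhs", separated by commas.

A->AA, B->CAC, C->DBC, D->A

  step 0 ⇒ step 1: BBDB ⇒ CAC·CAC·A·CAC
    B ↦ CAC
    D ↦ A
    A ↦ AA  (constrained at step 1)
    C ↦ DBC  (constrained at step 1)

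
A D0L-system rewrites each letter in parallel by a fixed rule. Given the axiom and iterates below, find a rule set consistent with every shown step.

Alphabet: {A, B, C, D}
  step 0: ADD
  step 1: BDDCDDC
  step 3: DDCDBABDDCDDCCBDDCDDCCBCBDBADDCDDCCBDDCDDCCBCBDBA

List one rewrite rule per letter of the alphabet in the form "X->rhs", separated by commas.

  step 0 ⇒ step 1: ADD ⇒ B·DDC·DDC
    A ↦ B
    D ↦ DDC
    B ↦ DBA  (constrained at step 1)
    C ↦ CB  (constrained at step 1)

A->B, B->DBA, C->CB, D->DDC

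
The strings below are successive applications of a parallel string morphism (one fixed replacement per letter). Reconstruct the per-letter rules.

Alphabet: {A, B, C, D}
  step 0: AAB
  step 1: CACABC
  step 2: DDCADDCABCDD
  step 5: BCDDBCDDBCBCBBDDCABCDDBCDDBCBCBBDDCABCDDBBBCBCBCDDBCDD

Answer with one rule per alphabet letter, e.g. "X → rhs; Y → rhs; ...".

  step 1 ⇒ step 2: CACABC ⇒ DD·CA·DD·CA·BC·DD
    A ↦ CA
    B ↦ BC
    C ↦ DD
    D ↦ B  (constrained at step 2)

A->CA, B->BC, C->DD, D->B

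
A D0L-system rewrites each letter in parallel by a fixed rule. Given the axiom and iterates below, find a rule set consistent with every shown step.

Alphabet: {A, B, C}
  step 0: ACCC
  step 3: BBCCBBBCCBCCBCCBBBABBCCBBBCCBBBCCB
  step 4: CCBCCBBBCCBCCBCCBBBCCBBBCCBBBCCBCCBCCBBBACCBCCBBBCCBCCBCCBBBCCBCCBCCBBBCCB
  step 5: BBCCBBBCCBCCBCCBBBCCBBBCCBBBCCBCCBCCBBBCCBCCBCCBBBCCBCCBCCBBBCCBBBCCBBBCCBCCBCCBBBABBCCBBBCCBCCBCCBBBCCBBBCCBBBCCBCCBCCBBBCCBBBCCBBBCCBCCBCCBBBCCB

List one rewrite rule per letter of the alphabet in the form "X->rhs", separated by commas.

  step 4 ⇒ step 5: CCBCCBBBCCBCCBCCBBBCCBBBCCBBBCCBCCBCCBBBACCBCCBBBCCBCCBCCBBBCCBCCBCCBBBCCB ⇒ B·B·CCB·B·B·CCB·CCB·CCB·B·B·CCB·B·B·CCB·B·B·CCB·CCB·CCB·B·B·CCB·CCB·CCB·B·B·CCB·CCB·CCB·B·B·CCB·B·B·CCB·B·B·CCB·CCB·CCB·BBA·B·B·CCB·B·B·CCB·CCB·CCB·B·B·CCB·B·B·CCB·B·B·CCB·CCB·CCB·B·B·CCB·B·B·CCB·B·B·CCB·CCB·CCB·B·B·CCB
    A ↦ BBA
    B ↦ CCB
    C ↦ B

A->BBA, B->CCB, C->B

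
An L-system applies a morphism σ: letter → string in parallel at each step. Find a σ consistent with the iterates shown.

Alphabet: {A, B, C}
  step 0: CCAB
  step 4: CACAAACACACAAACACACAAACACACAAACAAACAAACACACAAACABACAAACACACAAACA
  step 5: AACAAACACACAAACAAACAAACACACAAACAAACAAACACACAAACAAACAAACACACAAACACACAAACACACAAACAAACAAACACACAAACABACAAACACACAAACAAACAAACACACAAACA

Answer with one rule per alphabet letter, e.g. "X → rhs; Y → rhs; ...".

  step 4 ⇒ step 5: CACAAACACACAAACACACAAACACACAAACAAACAAACACACAAACABACAAACACACAAACA ⇒ AA·CA·AA·CA·CA·CA·AA·CA·AA·CA·AA·CA·CA·CA·AA·CA·AA·CA·AA·CA·CA·CA·AA·CA·AA·CA·AA·CA·CA·CA·AA·CA·CA·CA·AA·CA·CA·CA·AA·CA·AA·CA·AA·CA·CA·CA·AA·CA·BA·CA·AA·CA·CA·CA·AA·CA·AA·CA·AA·CA·CA·CA·AA·CA
    A ↦ CA
    B ↦ BA
    C ↦ AA

A->CA, B->BA, C->AA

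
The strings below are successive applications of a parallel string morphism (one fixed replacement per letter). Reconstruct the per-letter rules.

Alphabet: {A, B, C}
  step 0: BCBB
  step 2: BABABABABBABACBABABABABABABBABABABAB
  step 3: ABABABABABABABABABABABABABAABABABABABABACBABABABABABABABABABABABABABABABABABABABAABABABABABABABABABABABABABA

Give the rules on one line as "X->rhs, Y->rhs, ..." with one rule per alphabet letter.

A->BAB, B->ABA, C->ACB

  step 2 ⇒ step 3: BABABABABBABACBABABABABABABBABABABAB ⇒ ABA·BAB·ABA·BAB·ABA·BAB·ABA·BAB·ABA·ABA·BAB·ABA·BAB·ACB·ABA·BAB·ABA·BAB·ABA·BAB·ABA·BAB·ABA·BAB·ABA·BAB·ABA·ABA·BAB·ABA·BAB·ABA·BAB·ABA·BAB·ABA
    A ↦ BAB
    B ↦ ABA
    C ↦ ACB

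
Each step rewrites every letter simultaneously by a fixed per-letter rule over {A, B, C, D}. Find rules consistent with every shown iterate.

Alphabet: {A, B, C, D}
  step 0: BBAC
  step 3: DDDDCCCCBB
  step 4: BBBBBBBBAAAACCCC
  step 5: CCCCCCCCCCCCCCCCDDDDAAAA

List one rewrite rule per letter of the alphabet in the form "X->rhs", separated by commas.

  step 4 ⇒ step 5: BBBBBBBBAAAACCCC ⇒ CC·CC·CC·CC·CC·CC·CC·CC·D·D·D·D·A·A·A·A
    A ↦ D
    B ↦ CC
    C ↦ A
  step 3 ⇒ step 4: DDDDCCCCBB ⇒ BB·BB·BB·BB·A·A·A·A·CC·CC
    D ↦ BB

A->D, B->CC, C->A, D->BB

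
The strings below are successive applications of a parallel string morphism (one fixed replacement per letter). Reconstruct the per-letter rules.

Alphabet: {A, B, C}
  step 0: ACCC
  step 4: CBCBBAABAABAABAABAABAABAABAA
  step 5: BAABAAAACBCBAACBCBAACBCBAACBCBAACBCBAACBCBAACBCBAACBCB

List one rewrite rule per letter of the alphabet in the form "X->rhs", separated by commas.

A->CB, B->AA, C->B

  step 4 ⇒ step 5: CBCBBAABAABAABAABAABAABAABAA ⇒ B·AA·B·AA·AA·CB·CB·AA·CB·CB·AA·CB·CB·AA·CB·CB·AA·CB·CB·AA·CB·CB·AA·CB·CB·AA·CB·CB
    A ↦ CB
    B ↦ AA
    C ↦ B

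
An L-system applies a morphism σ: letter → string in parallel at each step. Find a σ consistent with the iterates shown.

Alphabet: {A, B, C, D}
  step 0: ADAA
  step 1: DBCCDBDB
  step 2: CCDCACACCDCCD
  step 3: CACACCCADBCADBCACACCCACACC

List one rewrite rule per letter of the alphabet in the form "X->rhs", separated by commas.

A->DB, B->D, C->CA, D->CC

  step 2 ⇒ step 3: CCDCACACCDCCD ⇒ CA·CA·CC·CA·DB·CA·DB·CA·CA·CC·CA·CA·CC
    A ↦ DB
    C ↦ CA
    D ↦ CC
  step 1 ⇒ step 2: DBCCDBDB ⇒ CC·D·CA·CA·CC·D·CC·D
    B ↦ D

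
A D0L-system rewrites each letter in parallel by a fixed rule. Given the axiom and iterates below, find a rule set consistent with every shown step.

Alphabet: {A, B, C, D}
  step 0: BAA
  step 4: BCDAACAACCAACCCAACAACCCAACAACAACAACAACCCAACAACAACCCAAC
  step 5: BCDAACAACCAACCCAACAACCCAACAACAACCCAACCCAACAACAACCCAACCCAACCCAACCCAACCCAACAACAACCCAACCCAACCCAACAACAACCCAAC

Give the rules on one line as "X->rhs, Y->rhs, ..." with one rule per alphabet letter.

A->C, B->BCD, C->AAC, D->AA

  step 4 ⇒ step 5: BCDAACAACCAACCCAACAACCCAACAACAACAACAACCCAACAACAACCCAAC ⇒ BCD·AAC·AA·C·C·AAC·C·C·AAC·AAC·C·C·AAC·AAC·AAC·C·C·AAC·C·C·AAC·AAC·AAC·C·C·AAC·C·C·AAC·C·C·AAC·C·C·AAC·C·C·AAC·AAC·AAC·C·C·AAC·C·C·AAC·C·C·AAC·AAC·AAC·C·C·AAC
    A ↦ C
    B ↦ BCD
    C ↦ AAC
    D ↦ AA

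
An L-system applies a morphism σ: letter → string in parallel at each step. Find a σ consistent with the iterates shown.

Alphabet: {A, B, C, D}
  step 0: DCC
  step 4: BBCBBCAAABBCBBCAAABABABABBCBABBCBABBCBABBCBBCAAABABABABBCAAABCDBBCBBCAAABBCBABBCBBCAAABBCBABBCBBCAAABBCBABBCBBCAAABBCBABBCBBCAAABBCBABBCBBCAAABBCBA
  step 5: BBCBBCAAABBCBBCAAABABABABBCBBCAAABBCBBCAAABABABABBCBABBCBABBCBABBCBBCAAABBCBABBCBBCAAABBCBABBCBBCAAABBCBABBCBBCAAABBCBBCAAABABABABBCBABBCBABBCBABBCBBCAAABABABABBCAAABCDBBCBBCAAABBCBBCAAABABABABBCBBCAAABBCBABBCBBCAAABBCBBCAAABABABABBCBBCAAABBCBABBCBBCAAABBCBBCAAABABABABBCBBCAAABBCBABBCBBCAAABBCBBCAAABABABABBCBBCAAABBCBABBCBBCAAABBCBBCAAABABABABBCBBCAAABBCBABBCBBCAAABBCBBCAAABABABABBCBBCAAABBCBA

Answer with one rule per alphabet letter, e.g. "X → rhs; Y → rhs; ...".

A->BA, B->BBC, C->AAA, D->BCD

  step 4 ⇒ step 5: BBCBBCAAABBCBBCAAABABABABBCBABBCBABBCBABBCBBCAAABABABABBCAAABCDBBCBBCAAABBCBABBCBBCAAABBCBABBCBBCAAABBCBABBCBBCAAABBCBABBCBBCAAABBCBABBCBBCAAABBCBA ⇒ BBC·BBC·AAA·BBC·BBC·AAA·BA·BA·BA·BBC·BBC·AAA·BBC·BBC·AAA·BA·BA·BA·BBC·BA·BBC·BA·BBC·BA·BBC·BBC·AAA·BBC·BA·BBC·BBC·AAA·BBC·BA·BBC·BBC·AAA·BBC·BA·BBC·BBC·AAA·BBC·BBC·AAA·BA·BA·BA·BBC·BA·BBC·BA·BBC·BA·BBC·BBC·AAA·BA·BA·BA·BBC·AAA·BCD·BBC·BBC·AAA·BBC·BBC·AAA·BA·BA·BA·BBC·BBC·AAA·BBC·BA·BBC·BBC·AAA·BBC·BBC·AAA·BA·BA·BA·BBC·BBC·AAA·BBC·BA·BBC·BBC·AAA·BBC·BBC·AAA·BA·BA·BA·BBC·BBC·AAA·BBC·BA·BBC·BBC·AAA·BBC·BBC·AAA·BA·BA·BA·BBC·BBC·AAA·BBC·BA·BBC·BBC·AAA·BBC·BBC·AAA·BA·BA·BA·BBC·BBC·AAA·BBC·BA·BBC·BBC·AAA·BBC·BBC·AAA·BA·BA·BA·BBC·BBC·AAA·BBC·BA
    A ↦ BA
    B ↦ BBC
    C ↦ AAA
    D ↦ BCD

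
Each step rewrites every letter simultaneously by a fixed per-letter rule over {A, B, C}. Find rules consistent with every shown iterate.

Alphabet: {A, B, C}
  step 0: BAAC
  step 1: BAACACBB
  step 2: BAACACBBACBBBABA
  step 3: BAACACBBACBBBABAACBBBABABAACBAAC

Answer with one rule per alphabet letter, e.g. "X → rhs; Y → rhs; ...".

A->AC, B->BA, C->BB

  step 2 ⇒ step 3: BAACACBBACBBBABA ⇒ BA·AC·AC·BB·AC·BB·BA·BA·AC·BB·BA·BA·BA·AC·BA·AC
    A ↦ AC
    B ↦ BA
    C ↦ BB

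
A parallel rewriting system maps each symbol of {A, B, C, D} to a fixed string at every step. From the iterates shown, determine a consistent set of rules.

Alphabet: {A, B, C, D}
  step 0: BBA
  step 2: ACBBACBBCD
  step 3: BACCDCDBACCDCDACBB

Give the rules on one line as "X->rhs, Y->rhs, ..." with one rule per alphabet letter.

  step 2 ⇒ step 3: ACBBACBBCD ⇒ B·AC·CD·CD·B·AC·CD·CD·AC·BB
    A ↦ B
    B ↦ CD
    C ↦ AC
    D ↦ BB

A->B, B->CD, C->AC, D->BB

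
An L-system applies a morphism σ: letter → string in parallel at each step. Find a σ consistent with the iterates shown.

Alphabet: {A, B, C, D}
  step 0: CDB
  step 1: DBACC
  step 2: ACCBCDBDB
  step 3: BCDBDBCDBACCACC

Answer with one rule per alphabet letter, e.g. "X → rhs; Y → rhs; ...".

  step 2 ⇒ step 3: ACCBCDBDB ⇒ BC·DB·DB·C·DB·AC·C·AC·C
    A ↦ BC
    B ↦ C
    C ↦ DB
    D ↦ AC

A->BC, B->C, C->DB, D->AC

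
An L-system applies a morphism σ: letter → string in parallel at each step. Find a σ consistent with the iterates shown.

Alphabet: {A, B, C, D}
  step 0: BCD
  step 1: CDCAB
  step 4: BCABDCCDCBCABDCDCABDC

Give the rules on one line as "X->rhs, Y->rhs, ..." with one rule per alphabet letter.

  step 0 ⇒ step 1: BCD ⇒ C·DC·AB
    B ↦ C
    C ↦ DC
    D ↦ AB
    A ↦ B  (constrained at step 1)

A->B, B->C, C->DC, D->AB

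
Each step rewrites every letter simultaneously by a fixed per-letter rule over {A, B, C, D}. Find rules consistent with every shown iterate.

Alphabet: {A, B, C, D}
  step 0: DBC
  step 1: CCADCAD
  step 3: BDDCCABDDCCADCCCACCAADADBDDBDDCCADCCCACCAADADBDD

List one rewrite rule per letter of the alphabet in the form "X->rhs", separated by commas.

A->BDD, B->DC, C->AD, D->CCA

  step 0 ⇒ step 1: DBC ⇒ CCA·DC·AD
    B ↦ DC
    C ↦ AD
    D ↦ CCA
    A ↦ BDD  (constrained at step 1)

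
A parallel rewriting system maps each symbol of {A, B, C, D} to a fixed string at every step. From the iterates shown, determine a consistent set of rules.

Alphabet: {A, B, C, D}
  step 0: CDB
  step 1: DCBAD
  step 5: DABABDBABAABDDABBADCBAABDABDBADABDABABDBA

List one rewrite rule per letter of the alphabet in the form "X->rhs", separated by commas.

  step 0 ⇒ step 1: CDB ⇒ DC·BA·D
    B ↦ D
    C ↦ DC
    D ↦ BA
    A ↦ AB  (constrained at step 1)

A->AB, B->D, C->DC, D->BA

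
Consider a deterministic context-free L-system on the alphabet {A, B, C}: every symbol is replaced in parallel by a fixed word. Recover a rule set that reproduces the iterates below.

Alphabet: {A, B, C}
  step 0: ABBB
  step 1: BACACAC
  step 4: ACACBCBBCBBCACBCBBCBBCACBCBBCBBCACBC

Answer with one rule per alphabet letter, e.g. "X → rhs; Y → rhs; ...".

A->B, B->AC, C->BC

  step 0 ⇒ step 1: ABBB ⇒ B·AC·AC·AC
    A ↦ B
    B ↦ AC
    C ↦ BC  (constrained at step 1)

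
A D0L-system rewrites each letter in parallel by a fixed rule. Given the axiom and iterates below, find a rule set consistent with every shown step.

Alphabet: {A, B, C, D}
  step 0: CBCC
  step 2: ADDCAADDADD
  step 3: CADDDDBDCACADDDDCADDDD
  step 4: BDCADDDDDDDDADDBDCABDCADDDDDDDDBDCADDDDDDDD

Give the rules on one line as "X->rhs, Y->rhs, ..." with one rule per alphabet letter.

  step 3 ⇒ step 4: CADDDDBDCACADDDDCADDDD ⇒ BD·CA·DD·DD·DD·DD·A·DD·BD·CA·BD·CA·DD·DD·DD·DD·BD·CA·DD·DD·DD·DD
    A ↦ CA
    B ↦ A
    C ↦ BD
    D ↦ DD

A->CA, B->A, C->BD, D->DD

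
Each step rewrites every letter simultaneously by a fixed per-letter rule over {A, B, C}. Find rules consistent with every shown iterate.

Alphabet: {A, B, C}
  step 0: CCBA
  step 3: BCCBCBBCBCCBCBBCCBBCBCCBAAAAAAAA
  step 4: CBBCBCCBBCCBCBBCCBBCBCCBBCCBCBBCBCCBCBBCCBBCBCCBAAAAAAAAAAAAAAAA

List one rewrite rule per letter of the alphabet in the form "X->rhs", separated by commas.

  step 3 ⇒ step 4: BCCBCBBCBCCBCBBCCBBCBCCBAAAAAAAA ⇒ CB·BC·BC·CB·BC·CB·CB·BC·CB·BC·BC·CB·BC·CB·CB·BC·BC·CB·CB·BC·CB·BC·BC·CB·AA·AA·AA·AA·AA·AA·AA·AA
    A ↦ AA
    B ↦ CB
    C ↦ BC

A->AA, B->CB, C->BC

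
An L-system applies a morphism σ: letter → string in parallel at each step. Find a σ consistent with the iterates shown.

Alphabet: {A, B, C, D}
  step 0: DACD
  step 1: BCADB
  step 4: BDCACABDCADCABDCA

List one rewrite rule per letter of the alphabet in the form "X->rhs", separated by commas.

  step 0 ⇒ step 1: DACD ⇒ B·CA·D·B
    A ↦ CA
    C ↦ D
    D ↦ B
    B ↦ CA  (constrained at step 1)

A->CA, B->CA, C->D, D->B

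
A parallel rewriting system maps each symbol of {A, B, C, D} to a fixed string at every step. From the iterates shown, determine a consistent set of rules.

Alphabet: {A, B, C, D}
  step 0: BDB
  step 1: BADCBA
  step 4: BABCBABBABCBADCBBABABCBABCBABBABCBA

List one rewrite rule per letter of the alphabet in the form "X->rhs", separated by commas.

A->BC, B->BA, C->B, D->DC

  step 0 ⇒ step 1: BDB ⇒ BA·DC·BA
    B ↦ BA
    D ↦ DC
    A ↦ BC  (constrained at step 1)
    C ↦ B  (constrained at step 1)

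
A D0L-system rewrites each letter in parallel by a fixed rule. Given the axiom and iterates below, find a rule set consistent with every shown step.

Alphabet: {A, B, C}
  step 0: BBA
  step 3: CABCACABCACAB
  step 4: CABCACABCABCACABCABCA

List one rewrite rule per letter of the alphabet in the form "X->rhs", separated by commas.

A->B, B->CA, C->CA

  step 3 ⇒ step 4: CABCACABCACAB ⇒ CA·B·CA·CA·B·CA·B·CA·CA·B·CA·B·CA
    A ↦ B
    B ↦ CA
    C ↦ CA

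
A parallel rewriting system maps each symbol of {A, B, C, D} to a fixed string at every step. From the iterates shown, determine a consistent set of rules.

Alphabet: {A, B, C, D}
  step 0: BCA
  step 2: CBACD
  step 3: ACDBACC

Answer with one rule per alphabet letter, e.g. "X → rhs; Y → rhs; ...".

  step 2 ⇒ step 3: CBACD ⇒ AC·D·B·AC·C
    A ↦ B
    B ↦ D
    C ↦ AC
    D ↦ C

A->B, B->D, C->AC, D->C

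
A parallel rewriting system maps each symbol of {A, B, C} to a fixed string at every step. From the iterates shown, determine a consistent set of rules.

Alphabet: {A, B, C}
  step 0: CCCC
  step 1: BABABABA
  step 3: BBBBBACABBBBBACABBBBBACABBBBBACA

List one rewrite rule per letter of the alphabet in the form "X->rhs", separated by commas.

  step 0 ⇒ step 1: CCCC ⇒ BA·BA·BA·BA
    C ↦ BA
    A ↦ CA  (constrained at step 1)
    B ↦ BB  (constrained at step 1)

A->CA, B->BB, C->BA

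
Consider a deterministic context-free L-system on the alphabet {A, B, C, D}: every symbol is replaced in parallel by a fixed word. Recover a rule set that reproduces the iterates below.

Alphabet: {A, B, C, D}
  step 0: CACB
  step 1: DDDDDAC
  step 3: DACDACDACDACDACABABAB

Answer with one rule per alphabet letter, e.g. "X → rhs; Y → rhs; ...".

  step 0 ⇒ step 1: CACB ⇒ DD·D·DD·AC
    A ↦ D
    B ↦ AC
    C ↦ DD
    D ↦ AB  (constrained at step 1)

A->D, B->AC, C->DD, D->AB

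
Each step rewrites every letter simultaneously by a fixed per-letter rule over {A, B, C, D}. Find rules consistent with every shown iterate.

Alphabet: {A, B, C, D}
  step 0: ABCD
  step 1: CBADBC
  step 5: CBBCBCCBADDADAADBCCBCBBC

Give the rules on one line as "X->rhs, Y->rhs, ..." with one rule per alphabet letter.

A->CB, B->A, C->D, D->BC

  step 0 ⇒ step 1: ABCD ⇒ CB·A·D·BC
    A ↦ CB
    B ↦ A
    C ↦ D
    D ↦ BC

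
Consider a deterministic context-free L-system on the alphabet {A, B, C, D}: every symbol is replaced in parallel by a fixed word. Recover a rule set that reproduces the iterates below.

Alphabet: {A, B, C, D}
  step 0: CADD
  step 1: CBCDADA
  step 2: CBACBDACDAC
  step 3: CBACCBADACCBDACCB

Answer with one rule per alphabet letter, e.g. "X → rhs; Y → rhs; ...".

  step 2 ⇒ step 3: CBACBDACDAC ⇒ CB·A·C·CB·A·DA·C·CB·DA·C·CB
    A ↦ C
    B ↦ A
    C ↦ CB
    D ↦ DA

A->C, B->A, C->CB, D->DA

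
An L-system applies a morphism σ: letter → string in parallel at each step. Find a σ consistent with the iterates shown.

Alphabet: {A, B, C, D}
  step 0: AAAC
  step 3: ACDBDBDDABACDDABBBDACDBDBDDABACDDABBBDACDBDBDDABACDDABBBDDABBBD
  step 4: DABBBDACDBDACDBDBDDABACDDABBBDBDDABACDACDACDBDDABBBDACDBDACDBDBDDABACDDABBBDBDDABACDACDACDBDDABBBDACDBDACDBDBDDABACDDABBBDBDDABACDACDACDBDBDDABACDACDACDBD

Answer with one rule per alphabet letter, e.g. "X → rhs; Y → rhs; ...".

A->DAB, B->ACD, C->B, D->BD

  step 3 ⇒ step 4: ACDBDBDDABACDDABBBDACDBDBDDABACDDABBBDACDBDBDDABACDDABBBDDABBBD ⇒ DAB·B·BD·ACD·BD·ACD·BD·BD·DAB·ACD·DAB·B·BD·BD·DAB·ACD·ACD·ACD·BD·DAB·B·BD·ACD·BD·ACD·BD·BD·DAB·ACD·DAB·B·BD·BD·DAB·ACD·ACD·ACD·BD·DAB·B·BD·ACD·BD·ACD·BD·BD·DAB·ACD·DAB·B·BD·BD·DAB·ACD·ACD·ACD·BD·BD·DAB·ACD·ACD·ACD·BD
    A ↦ DAB
    B ↦ ACD
    C ↦ B
    D ↦ BD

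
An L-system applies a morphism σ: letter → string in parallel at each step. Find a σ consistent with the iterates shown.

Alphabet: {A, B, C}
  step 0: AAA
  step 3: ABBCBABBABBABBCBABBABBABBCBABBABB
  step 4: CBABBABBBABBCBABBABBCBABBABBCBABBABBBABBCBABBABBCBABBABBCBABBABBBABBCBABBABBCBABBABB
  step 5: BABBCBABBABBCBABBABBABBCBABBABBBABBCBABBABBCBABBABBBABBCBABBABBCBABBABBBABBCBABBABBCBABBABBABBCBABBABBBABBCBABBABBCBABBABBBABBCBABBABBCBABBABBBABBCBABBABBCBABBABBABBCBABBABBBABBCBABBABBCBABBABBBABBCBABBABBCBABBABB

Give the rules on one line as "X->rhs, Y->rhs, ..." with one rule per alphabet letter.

  step 4 ⇒ step 5: CBABBABBBABBCBABBABBCBABBABBCBABBABBBABBCBABBABBCBABBABBCBABBABBBABBCBABBABBCBABBABB ⇒ B·ABB·CB·ABB·ABB·CB·ABB·ABB·ABB·CB·ABB·ABB·B·ABB·CB·ABB·ABB·CB·ABB·ABB·B·ABB·CB·ABB·ABB·CB·ABB·ABB·B·ABB·CB·ABB·ABB·CB·ABB·ABB·ABB·CB·ABB·ABB·B·ABB·CB·ABB·ABB·CB·ABB·ABB·B·ABB·CB·ABB·ABB·CB·ABB·ABB·B·ABB·CB·ABB·ABB·CB·ABB·ABB·ABB·CB·ABB·ABB·B·ABB·CB·ABB·ABB·CB·ABB·ABB·B·ABB·CB·ABB·ABB·CB·ABB·ABB
    A ↦ CB
    B ↦ ABB
    C ↦ B

A->CB, B->ABB, C->B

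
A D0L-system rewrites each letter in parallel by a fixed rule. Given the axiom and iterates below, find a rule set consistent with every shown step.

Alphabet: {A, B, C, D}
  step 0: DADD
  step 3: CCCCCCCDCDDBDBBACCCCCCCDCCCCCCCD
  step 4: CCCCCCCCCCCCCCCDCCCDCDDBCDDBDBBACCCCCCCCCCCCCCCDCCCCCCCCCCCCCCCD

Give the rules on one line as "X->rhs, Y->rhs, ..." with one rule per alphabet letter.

  step 3 ⇒ step 4: CCCCCCCDCDDBDBBACCCCCCCDCCCCCCCD ⇒ CC·CC·CC·CC·CC·CC·CC·CD·CC·CD·CD·DB·CD·DB·DB·BA·CC·CC·CC·CC·CC·CC·CC·CD·CC·CC·CC·CC·CC·CC·CC·CD
    A ↦ BA
    B ↦ DB
    C ↦ CC
    D ↦ CD

A->BA, B->DB, C->CC, D->CD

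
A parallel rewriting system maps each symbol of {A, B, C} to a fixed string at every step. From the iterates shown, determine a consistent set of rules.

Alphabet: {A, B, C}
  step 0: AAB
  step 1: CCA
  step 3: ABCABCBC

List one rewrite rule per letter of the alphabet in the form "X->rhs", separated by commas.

  step 0 ⇒ step 1: AAB ⇒ C·C·A
    A ↦ C
    B ↦ A
    C ↦ BC  (constrained at step 1)

A->C, B->A, C->BC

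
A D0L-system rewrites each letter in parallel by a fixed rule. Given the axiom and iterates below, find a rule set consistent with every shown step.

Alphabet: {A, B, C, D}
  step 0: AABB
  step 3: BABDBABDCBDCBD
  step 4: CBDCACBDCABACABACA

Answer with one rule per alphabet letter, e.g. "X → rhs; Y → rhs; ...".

A->BD, B->C, C->BA, D->A

  step 3 ⇒ step 4: BABDBABDCBDCBD ⇒ C·BD·C·A·C·BD·C·A·BA·C·A·BA·C·A
    A ↦ BD
    B ↦ C
    C ↦ BA
    D ↦ A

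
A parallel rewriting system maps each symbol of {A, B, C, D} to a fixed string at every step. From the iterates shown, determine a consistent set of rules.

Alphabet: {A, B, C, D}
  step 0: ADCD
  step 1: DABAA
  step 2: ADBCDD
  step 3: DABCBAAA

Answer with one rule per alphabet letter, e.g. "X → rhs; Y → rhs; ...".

A->D, B->BC, C->BA, D->A

  step 2 ⇒ step 3: ADBCDD ⇒ D·A·BC·BA·A·A
    A ↦ D
    B ↦ BC
    C ↦ BA
    D ↦ A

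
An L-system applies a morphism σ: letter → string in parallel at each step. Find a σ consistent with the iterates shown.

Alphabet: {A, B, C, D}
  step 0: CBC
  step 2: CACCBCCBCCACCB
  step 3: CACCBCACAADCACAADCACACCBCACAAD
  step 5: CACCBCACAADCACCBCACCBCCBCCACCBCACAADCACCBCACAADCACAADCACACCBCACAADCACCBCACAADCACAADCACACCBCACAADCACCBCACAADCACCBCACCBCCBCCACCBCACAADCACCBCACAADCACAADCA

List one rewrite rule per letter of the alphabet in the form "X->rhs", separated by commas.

  step 2 ⇒ step 3: CACCBCCBCCACCB ⇒ CA·CCB·CA·CA·AD·CA·CA·AD·CA·CA·CCB·CA·CA·AD
    A ↦ CCB
    B ↦ AD
    C ↦ CA
    D ↦ C  (constrained at step 3)

A->CCB, B->AD, C->CA, D->C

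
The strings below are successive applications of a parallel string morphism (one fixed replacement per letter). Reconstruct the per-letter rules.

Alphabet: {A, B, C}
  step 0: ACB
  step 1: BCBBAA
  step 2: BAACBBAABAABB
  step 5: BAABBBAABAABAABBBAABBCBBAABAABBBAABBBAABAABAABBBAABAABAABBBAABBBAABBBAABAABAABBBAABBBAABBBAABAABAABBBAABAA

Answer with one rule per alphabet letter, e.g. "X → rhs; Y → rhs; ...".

A->B, B->BAA, C->CB

  step 1 ⇒ step 2: BCBBAA ⇒ BAA·CB·BAA·BAA·B·B
    A ↦ B
    B ↦ BAA
    C ↦ CB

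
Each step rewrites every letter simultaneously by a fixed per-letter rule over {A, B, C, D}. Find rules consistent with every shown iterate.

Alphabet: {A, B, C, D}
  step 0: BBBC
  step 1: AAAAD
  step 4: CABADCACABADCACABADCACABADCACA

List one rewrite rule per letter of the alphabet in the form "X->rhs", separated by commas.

  step 0 ⇒ step 1: BBBC ⇒ A·A·A·AD
    B ↦ A
    C ↦ AD
    A ↦ CA  (constrained at step 1)
    D ↦ B  (constrained at step 1)

A->CA, B->A, C->AD, D->B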